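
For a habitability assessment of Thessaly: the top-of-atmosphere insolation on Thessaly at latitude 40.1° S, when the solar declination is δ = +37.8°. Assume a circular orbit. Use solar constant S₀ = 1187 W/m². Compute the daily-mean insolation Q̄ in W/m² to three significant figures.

Q̄ ≈ 44.8 W/m²

cos H₀ = −tan(-40.1°) tan(+37.800°) = 0.6532, H₀ = 0.8590 rad.
Bracket: H₀ sin φ sin δ + cos φ cos δ sin H₀ = 0.8590×-0.64412×0.61291 + 0.76492×0.79016×0.75720 = -0.339123 + 0.457659 = 0.118536.
Q̄ = (S₀/π) × [bracket] = (1187/π) × 0.118536 = 44.79 W/m².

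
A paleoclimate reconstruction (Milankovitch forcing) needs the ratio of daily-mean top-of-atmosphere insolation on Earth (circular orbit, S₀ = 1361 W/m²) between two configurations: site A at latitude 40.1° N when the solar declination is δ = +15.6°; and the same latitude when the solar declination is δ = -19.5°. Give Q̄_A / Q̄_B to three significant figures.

— Configuration A (φ=+40.1°):
cos H₀ = −tan(+40.1°) tan(+15.600°) = -0.2351, H₀ = 1.8081 rad.
Bracket: H₀ sin φ sin δ + cos φ cos δ sin H₀ = 1.8081×0.64412×0.26892 + 0.76492×0.96316×0.97197 = 0.313193 + 0.716090 = 1.029283.
Q̄ = (S₀/π) × [bracket] = (1361/π) × 1.029283 = 445.91 W/m².
— Configuration B (φ=+40.1°):
cos H₀ = −tan(+40.1°) tan(-19.500°) = 0.2982, H₀ = 1.2680 rad.
Bracket: H₀ sin φ sin δ + cos φ cos δ sin H₀ = 1.2680×0.64412×-0.33381 + 0.76492×0.94264×0.95450 = -0.272637 + 0.688237 = 0.415600.
Q̄ = (S₀/π) × [bracket] = (1361/π) × 0.415600 = 180.05 W/m².
Ratio Q̄_A / Q̄_B = 445.91 / 180.05 = 2.477.

Q̄_A / Q̄_B ≈ 2.48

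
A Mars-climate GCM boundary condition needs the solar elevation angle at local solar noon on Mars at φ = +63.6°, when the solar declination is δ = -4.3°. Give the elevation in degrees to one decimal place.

22.1°

At local noon the hour angle is zero, so the zenith angle equals |φ − δ| = |+63.6° − (-4.300°)| = 67.900°.
Elevation = 90° − 67.900° = 22.1°.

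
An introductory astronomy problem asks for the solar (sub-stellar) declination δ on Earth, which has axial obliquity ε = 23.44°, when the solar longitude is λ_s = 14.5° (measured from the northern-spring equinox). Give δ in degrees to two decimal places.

sin δ = sin ε · sin λ_s = sin 23.44° × sin 14.5° = 0.099598.
δ = arcsin(0.099598) = +5.72°.

δ = +5.72°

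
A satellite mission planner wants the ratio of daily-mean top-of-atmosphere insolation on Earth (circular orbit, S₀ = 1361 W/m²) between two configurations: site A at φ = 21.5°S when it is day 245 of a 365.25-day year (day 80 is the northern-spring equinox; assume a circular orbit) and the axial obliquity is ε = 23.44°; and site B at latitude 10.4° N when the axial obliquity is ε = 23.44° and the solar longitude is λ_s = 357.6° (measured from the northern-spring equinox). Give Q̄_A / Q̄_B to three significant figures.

Q̄_A / Q̄_B ≈ 0.875

— Configuration A (φ=-21.5°):
Solar longitude: λ_s = 360° × (245 − 80)/365.25 = 162.628°.
sin δ = sin 23.44° × sin 162.628° = 0.11877, so δ = +6.821°.
cos H₀ = −tan(-21.5°) tan(+6.821°) = 0.0471, H₀ = 1.5237 rad.
Bracket: H₀ sin φ sin δ + cos φ cos δ sin H₀ = 1.5237×-0.36650×0.11877 + 0.93042×0.99292×0.99889 = -0.066325 + 0.922807 = 0.856482.
Q̄ = (S₀/π) × [bracket] = (1361/π) × 0.856482 = 371.04 W/m².
— Configuration B (φ=+10.4°):
Solar declination: sin δ = sin ε · sin λ_s = sin 23.44° × sin 357.6° = -0.01666, so δ = -0.954°.
cos H₀ = −tan(+10.4°) tan(-0.954°) = 0.0031, H₀ = 1.5677 rad.
Bracket: H₀ sin φ sin δ + cos φ cos δ sin H₀ = 1.5677×0.18052×-0.01666 + 0.98357×0.99986×1.00000 = -0.004715 + 0.983432 = 0.978717.
Q̄ = (S₀/π) × [bracket] = (1361/π) × 0.978717 = 424.00 W/m².
Ratio Q̄_A / Q̄_B = 371.04 / 424.00 = 0.8751.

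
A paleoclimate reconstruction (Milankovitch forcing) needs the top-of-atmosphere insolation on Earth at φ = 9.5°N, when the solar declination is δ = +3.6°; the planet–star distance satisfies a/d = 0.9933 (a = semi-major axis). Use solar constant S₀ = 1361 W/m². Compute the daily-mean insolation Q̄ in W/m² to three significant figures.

cos H₀ = −tan(+9.5°) tan(+3.600°) = -0.0105, H₀ = 1.5813 rad.
Bracket: H₀ sin φ sin δ + cos φ cos δ sin H₀ = 1.5813×0.16505×0.06279 + 0.98629×0.99803×0.99994 = 0.016388 + 0.984288 = 1.000676.
Inverse-square distance factor (a/d)² = 0.9933² = 0.986645.
Q̄ = (S₀/π) × 0.986645 × [bracket] = (1361/π) × 0.986645 × 1.000676 = 427.7 W/m².

Q̄ ≈ 428 W/m²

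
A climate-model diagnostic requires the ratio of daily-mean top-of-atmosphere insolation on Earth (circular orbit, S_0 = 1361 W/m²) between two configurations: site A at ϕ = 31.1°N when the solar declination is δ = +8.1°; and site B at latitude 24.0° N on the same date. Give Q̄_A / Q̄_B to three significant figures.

Q̄_A / Q̄_B ≈ 0.969

— Configuration A (ϕ=+31.1°):
cos h₀ = −tan(+31.1°) tan(+8.100°) = -0.0859, h₀ = 1.6568 rad.
Bracket: h₀ sin ϕ sin δ + cos ϕ cos δ sin h₀ = 1.6568×0.51653×0.14090 + 0.85627×0.99002×0.99631 = 0.120580 + 0.844596 = 0.965176.
Q̄ = (S_0/π) × [bracket] = (1361/π) × 0.965176 = 418.13 W/m².
— Configuration B (ϕ=+24.0°):
cos h₀ = −tan(+24.0°) tan(+8.100°) = -0.0634, h₀ = 1.6342 rad.
Bracket: h₀ sin ϕ sin δ + cos ϕ cos δ sin h₀ = 1.6342×0.40674×0.14090 + 0.91355×0.99002×0.99799 = 0.093655 + 0.902615 = 0.996270.
Q̄ = (S_0/π) × [bracket] = (1361/π) × 0.996270 = 431.60 W/m².
Ratio Q̄_A / Q̄_B = 418.13 / 431.60 = 0.9688.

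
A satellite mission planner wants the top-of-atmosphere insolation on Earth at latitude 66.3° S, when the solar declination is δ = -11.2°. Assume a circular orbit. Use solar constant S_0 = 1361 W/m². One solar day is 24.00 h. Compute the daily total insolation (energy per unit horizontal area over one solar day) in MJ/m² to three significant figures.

cos h₀ = −tan(-66.3°) tan(-11.200°) = -0.4511, h₀ = 2.0388 rad.
Bracket: h₀ sin ϕ sin δ + cos ϕ cos δ sin h₀ = 2.0388×-0.91566×-0.19423 + 0.40195×0.98096×0.89249 = 0.362598 + 0.351906 = 0.714504.
Q̄ = (S_0/π) × [bracket] = (1361/π) × 0.714504 = 309.54 W/m².
Daily total = Q̄ × 24.00 h × 3600 s/h = 309.54 × 24.00 × 3600 / 10⁶ = 26.74 MJ/m².

26.7 MJ/m²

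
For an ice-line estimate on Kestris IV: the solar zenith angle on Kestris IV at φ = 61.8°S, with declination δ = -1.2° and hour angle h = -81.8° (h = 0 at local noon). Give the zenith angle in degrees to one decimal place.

θ_z = 85.1°

cos θ_z = sin φ sin δ + cos φ cos δ cos h = 0.018457 + 0.067385 = 0.085842.
θ_z = arccos(0.085842) = 85.1°.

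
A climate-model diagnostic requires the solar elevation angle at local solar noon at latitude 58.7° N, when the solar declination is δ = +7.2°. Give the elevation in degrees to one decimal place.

At local noon the hour angle is zero, so the zenith angle equals |ϕ − δ| = |+58.7° − (+7.200°)| = 51.500°.
Elevation = 90° − 51.500° = 38.5°.

38.5°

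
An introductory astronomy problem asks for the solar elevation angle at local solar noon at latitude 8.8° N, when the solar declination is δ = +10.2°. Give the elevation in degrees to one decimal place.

At local noon the hour angle is zero, so the zenith angle equals |φ − δ| = |+8.8° − (+10.200°)| = 1.400°.
Elevation = 90° − 1.400° = 88.6°.

88.6°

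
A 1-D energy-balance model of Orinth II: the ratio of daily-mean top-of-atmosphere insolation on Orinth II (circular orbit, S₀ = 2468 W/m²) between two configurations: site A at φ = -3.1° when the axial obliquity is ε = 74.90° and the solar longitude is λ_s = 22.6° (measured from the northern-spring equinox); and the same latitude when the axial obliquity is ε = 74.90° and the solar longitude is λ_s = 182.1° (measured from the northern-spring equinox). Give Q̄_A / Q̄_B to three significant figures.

— Configuration A (φ=-3.1°):
Solar declination: sin δ = sin ε · sin λ_s = sin 74.90° × sin 22.6° = 0.37103, so δ = +21.779°.
cos H₀ = −tan(-3.1°) tan(+21.779°) = 0.0216, H₀ = 1.5492 rad.
Bracket: H₀ sin φ sin δ + cos φ cos δ sin H₀ = 1.5492×-0.05408×0.37103 + 0.99854×0.92862×0.99977 = -0.031085 + 0.927051 = 0.895966.
Q̄ = (S₀/π) × [bracket] = (2468/π) × 0.895966 = 703.86 W/m².
— Configuration B (φ=-3.1°):
Solar declination: sin δ = sin ε · sin λ_s = sin 74.90° × sin 182.1° = -0.03538, so δ = -2.027°.
cos H₀ = −tan(-3.1°) tan(-2.027°) = -0.0019, H₀ = 1.5727 rad.
Bracket: H₀ sin φ sin δ + cos φ cos δ sin H₀ = 1.5727×-0.05408×-0.03538 + 0.99854×0.99937×1.00000 = 0.003009 + 0.997911 = 1.000920.
Q̄ = (S₀/π) × [bracket] = (2468/π) × 1.000920 = 786.31 W/m².
Ratio Q̄_A / Q̄_B = 703.86 / 786.31 = 0.8951.

Q̄_A / Q̄_B ≈ 0.895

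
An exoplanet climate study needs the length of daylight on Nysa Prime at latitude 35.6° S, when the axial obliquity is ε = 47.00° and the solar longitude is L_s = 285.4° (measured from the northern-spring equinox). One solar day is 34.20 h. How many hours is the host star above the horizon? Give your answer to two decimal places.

25.72 h

Solar declination: sin δ = sin ε · sin L_s = sin 47.00° × sin 285.4° = -0.70509, so δ = -44.837°.
cos h₀ = −tan ϕ · tan δ = −tan(-35.6°) × tan(-44.837°) = -0.7119, so h₀ = 2.3630 rad = 135.39°.
Daylight = 2h₀/(2π) × 34.20 h = (2.3630/π) × 34.20 = 25.72 h.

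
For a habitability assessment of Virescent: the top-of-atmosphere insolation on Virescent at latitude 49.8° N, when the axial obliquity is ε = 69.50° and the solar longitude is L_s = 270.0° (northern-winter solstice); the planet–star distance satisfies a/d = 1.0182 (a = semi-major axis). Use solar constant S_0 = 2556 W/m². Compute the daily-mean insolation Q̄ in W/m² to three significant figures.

Q̄ ≈ 0.00 W/m²

Solar declination: sin δ = sin ε · sin L_s = sin 69.50° × sin 270.0° = -0.93667, so δ = -69.500°.
cos h₀ = −tan(+49.8°) tan(-69.500°) = 3.1650 ≥ 1 ⇒ polar night, h₀ = 0 and Q̄ = 0.
Inverse-square distance factor (a/d)² = 1.0182² = 1.036731.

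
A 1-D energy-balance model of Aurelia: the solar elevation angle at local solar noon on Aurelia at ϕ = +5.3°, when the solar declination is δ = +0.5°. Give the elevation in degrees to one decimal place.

85.2°

At local noon the hour angle is zero, so the zenith angle equals |ϕ − δ| = |+5.3° − (+0.500°)| = 4.800°.
Elevation = 90° − 4.800° = 85.2°.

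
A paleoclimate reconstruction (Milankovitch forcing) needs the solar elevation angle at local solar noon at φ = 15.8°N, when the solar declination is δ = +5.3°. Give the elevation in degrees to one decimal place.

79.5°

At local noon the hour angle is zero, so the zenith angle equals |φ − δ| = |+15.8° − (+5.300°)| = 10.500°.
Elevation = 90° − 10.500° = 79.5°.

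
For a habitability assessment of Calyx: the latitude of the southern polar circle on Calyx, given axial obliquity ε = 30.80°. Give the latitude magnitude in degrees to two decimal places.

The polar circle is the lowest latitude that experiences at least one full rotation of continuous darkness at the northern-summer solstice; it lies at |ϕ| = 90° − ε = 90° − 30.80° = 59.20°.

59.20°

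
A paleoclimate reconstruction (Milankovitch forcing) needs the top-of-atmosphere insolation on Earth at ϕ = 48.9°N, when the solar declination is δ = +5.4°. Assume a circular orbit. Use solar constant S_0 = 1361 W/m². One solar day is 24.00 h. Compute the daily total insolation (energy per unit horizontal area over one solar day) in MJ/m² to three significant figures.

28.8 MJ/m²

cos h₀ = −tan(+48.9°) tan(+5.400°) = -0.1084, h₀ = 1.6794 rad.
Bracket: h₀ sin ϕ sin δ + cos ϕ cos δ sin h₀ = 1.6794×0.75356×0.09411 + 0.65738×0.99556×0.99411 = 0.119099 + 0.650606 = 0.769705.
Q̄ = (S_0/π) × [bracket] = (1361/π) × 0.769705 = 333.45 W/m².
Daily total = Q̄ × 24.00 h × 3600 s/h = 333.45 × 24.00 × 3600 / 10⁶ = 28.81 MJ/m².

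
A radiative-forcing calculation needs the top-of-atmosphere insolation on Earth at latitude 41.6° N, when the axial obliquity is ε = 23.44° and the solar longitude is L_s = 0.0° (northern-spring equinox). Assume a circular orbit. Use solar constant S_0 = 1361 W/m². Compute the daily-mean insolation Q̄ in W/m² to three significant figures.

Solar declination: sin δ = sin ε · sin L_s = sin 23.44° × sin 0.0° = 0.00000, so δ = +0.000°.
cos h₀ = −tan(+41.6°) tan(+0.000°) = -0.0000, h₀ = 1.5708 rad.
Bracket: h₀ sin ϕ sin δ + cos ϕ cos δ sin h₀ = 1.5708×0.66393×0.00000 + 0.74780×1.00000×1.00000 = 0.000000 + 0.747800 = 0.747800.
Q̄ = (S_0/π) × [bracket] = (1361/π) × 0.747800 = 324.0 W/m².

Q̄ ≈ 324 W/m²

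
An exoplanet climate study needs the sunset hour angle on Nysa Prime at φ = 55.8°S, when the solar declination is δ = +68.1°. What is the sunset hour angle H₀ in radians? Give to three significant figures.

cos H₀ = −tan φ · tan δ = 3.6604 ≥ 1, so the host star never rises (polar night) and H₀ = 0.

H₀ = 0.00 rad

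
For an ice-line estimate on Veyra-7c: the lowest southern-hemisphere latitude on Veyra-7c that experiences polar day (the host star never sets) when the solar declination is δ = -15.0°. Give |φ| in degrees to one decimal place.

Polar day requires cos H₀ = −tan φ tan δ ≤ −1, i.e. tan φ tan δ ≥ 1.
The boundary is |tan φ| · |tan δ| = 1, so |φ| = 90° − |δ| = 90° − 15.0° = 75.0° in the southern hemisphere.

|φ| = 75.0°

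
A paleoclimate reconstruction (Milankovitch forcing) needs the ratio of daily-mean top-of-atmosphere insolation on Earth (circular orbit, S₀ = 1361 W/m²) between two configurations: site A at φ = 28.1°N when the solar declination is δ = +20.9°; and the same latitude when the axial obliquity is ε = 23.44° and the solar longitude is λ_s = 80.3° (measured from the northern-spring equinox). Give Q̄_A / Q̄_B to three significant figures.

— Configuration A (φ=+28.1°):
cos H₀ = −tan(+28.1°) tan(+20.900°) = -0.2039, H₀ = 1.7761 rad.
Bracket: H₀ sin φ sin δ + cos φ cos δ sin H₀ = 1.7761×0.47101×0.35674 + 0.88213×0.93420×0.97899 = 0.298435 + 0.806772 = 1.105207.
Q̄ = (S₀/π) × [bracket] = (1361/π) × 1.105207 = 478.80 W/m².
— Configuration B (φ=+28.1°):
Solar declination: sin δ = sin ε · sin λ_s = sin 23.44° × sin 80.3° = 0.39210, so δ = +23.085°.
cos H₀ = −tan(+28.1°) tan(+23.085°) = -0.2276, H₀ = 1.8004 rad.
Bracket: H₀ sin φ sin δ + cos φ cos δ sin H₀ = 1.8004×0.47101×0.39210 + 0.88213×0.91992×0.97376 = 0.332503 + 0.790196 = 1.122699.
Q̄ = (S₀/π) × [bracket] = (1361/π) × 1.122699 = 486.38 W/m².
Ratio Q̄_A / Q̄_B = 478.80 / 486.38 = 0.9844.

Q̄_A / Q̄_B ≈ 0.984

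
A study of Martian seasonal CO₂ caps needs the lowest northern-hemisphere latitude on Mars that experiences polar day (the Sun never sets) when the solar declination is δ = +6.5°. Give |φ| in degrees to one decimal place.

Polar day requires cos H₀ = −tan φ tan δ ≤ −1, i.e. tan φ tan δ ≥ 1.
The boundary is |tan φ| · |tan δ| = 1, so |φ| = 90° − |δ| = 90° − 6.5° = 83.5° in the northern hemisphere.

|φ| = 83.5°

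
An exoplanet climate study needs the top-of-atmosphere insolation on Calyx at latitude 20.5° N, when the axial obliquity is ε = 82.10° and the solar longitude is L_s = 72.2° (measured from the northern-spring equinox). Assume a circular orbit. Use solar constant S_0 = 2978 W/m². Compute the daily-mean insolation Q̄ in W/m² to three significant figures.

Solar declination: sin δ = sin ε · sin L_s = sin 82.10° × sin 72.2° = 0.94309, so δ = +70.578°.
cos h₀ = −tan(+20.5°) tan(+70.578°) = -1.0604 ≤ −1 ⇒ polar day, h₀ = π.
Bracket: h₀ sin ϕ sin δ + cos ϕ cos δ sin h₀ = 3.1416×0.35021×0.94309 + 0.93667×0.33253×0.00000 = 1.037606 + 0.000000 = 1.037606.
Q̄ = (S_0/π) × [bracket] = (2978/π) × 1.037606 = 983.6 W/m².

Q̄ ≈ 984 W/m²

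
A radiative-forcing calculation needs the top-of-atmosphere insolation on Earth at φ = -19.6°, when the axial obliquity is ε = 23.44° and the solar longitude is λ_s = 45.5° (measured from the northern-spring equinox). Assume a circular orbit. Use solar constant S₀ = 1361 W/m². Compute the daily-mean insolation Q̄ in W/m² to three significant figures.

Solar declination: sin δ = sin ε · sin λ_s = sin 23.44° × sin 45.5° = 0.28372, so δ = +16.483°.
cos H₀ = −tan(-19.6°) tan(+16.483°) = 0.1054, H₀ = 1.4652 rad.
Bracket: H₀ sin φ sin δ + cos φ cos δ sin H₀ = 1.4652×-0.33545×0.28372 + 0.94206×0.95891×0.99443 = -0.139449 + 0.898319 = 0.758870.
Q̄ = (S₀/π) × [bracket] = (1361/π) × 0.758870 = 328.8 W/m².

Q̄ ≈ 329 W/m²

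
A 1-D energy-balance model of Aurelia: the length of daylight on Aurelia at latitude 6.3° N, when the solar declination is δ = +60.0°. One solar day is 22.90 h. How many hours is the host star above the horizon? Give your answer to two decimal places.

cos h₀ = −tan ϕ · tan δ = −tan(+6.3°) × tan(+60.000°) = -0.1912, so h₀ = 1.7632 rad = 101.02°.
Daylight = 2h₀/(2π) × 22.90 h = (1.7632/π) × 22.90 = 12.85 h.

12.85 h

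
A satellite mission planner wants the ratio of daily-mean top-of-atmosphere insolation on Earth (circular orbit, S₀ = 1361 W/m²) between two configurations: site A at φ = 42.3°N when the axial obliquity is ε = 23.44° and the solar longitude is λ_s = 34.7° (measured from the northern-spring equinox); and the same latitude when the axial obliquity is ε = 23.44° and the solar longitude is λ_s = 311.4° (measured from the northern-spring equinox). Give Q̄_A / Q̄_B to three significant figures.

Q̄_A / Q̄_B ≈ 2.33

— Configuration A (φ=+42.3°):
Solar declination: sin δ = sin ε · sin λ_s = sin 23.44° × sin 34.7° = 0.22645, so δ = +13.088°.
cos H₀ = −tan(+42.3°) tan(+13.088°) = -0.2116, H₀ = 1.7840 rad.
Bracket: H₀ sin φ sin δ + cos φ cos δ sin H₀ = 1.7840×0.67301×0.22645 + 0.73963×0.97402×0.97737 = 0.271887 + 0.704111 = 0.975998.
Q̄ = (S₀/π) × [bracket] = (1361/π) × 0.975998 = 422.82 W/m².
— Configuration B (φ=+42.3°):
Solar declination: sin δ = sin ε · sin λ_s = sin 23.44° × sin 311.4° = -0.29839, so δ = -17.361°.
cos H₀ = −tan(+42.3°) tan(-17.361°) = 0.2845, H₀ = 1.2823 rad.
Bracket: H₀ sin φ sin δ + cos φ cos δ sin H₀ = 1.2823×0.67301×-0.29839 + 0.73963×0.95445×0.95869 = -0.257511 + 0.676777 = 0.419266.
Q̄ = (S₀/π) × [bracket] = (1361/π) × 0.419266 = 181.63 W/m².
Ratio Q̄_A / Q̄_B = 422.82 / 181.63 = 2.328.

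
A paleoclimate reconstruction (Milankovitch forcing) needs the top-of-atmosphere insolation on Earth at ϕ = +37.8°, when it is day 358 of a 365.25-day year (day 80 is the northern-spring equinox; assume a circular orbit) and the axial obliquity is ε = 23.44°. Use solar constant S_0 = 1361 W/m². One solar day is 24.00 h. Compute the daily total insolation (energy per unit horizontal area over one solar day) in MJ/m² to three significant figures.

Solar longitude: L_s = 360° × (358 − 80)/365.25 = 274.004°.
sin δ = sin 23.44° × sin 274.004° = -0.39682, so δ = -23.379°.
cos h₀ = −tan(+37.8°) tan(-23.379°) = 0.3353, h₀ = 1.2288 rad.
Bracket: h₀ sin ϕ sin δ + cos ϕ cos δ sin h₀ = 1.2288×0.61291×-0.39682 + 0.79016×0.91790×0.94210 = -0.298863 + 0.683294 = 0.384431.
Q̄ = (S_0/π) × [bracket] = (1361/π) × 0.384431 = 166.54 W/m².
Daily total = Q̄ × 24.00 h × 3600 s/h = 166.54 × 24.00 × 3600 / 10⁶ = 14.39 MJ/m².

14.4 MJ/m²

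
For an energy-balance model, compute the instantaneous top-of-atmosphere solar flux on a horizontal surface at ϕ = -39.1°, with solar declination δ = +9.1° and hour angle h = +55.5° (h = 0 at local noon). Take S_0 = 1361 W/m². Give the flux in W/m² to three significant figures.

455 W/m²

cos θ_z = sin ϕ sin δ + cos ϕ cos δ cos h = -0.099746 + 0.434025 = 0.334279.
Flux = S_0 · cos θ_z = 1361 × 0.334279 = 455.0 W/m².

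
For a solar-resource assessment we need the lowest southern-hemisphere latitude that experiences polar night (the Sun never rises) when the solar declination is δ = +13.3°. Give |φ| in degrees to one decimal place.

|φ| = 76.7°

Polar night requires cos H₀ = −tan φ tan δ ≥ 1, i.e. tan φ tan δ ≤ −1.
The boundary is |tan φ| · |tan δ| = 1, so |φ| = 90° − |δ| = 90° − 13.3° = 76.7° in the southern hemisphere.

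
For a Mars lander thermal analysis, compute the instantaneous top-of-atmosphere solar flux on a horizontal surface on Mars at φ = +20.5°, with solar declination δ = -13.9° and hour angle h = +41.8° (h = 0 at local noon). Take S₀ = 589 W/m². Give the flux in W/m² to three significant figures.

cos θ_z = sin φ sin δ + cos φ cos δ cos h = -0.084130 + 0.677819 = 0.593689.
Flux = S₀ · cos θ_z = 589 × 0.593689 = 349.7 W/m².

350 W/m²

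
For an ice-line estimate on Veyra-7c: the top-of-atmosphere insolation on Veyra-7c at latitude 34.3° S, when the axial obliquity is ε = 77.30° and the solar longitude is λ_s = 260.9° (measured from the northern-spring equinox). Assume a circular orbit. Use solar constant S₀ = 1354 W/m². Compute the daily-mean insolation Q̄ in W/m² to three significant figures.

Q̄ ≈ 735 W/m²

Solar declination: sin δ = sin ε · sin λ_s = sin 77.30° × sin 260.9° = -0.96326, so δ = -74.420°.
cos H₀ = −tan(-34.3°) tan(-74.420°) = -2.4465 ≤ −1 ⇒ polar day, H₀ = π.
Bracket: H₀ sin φ sin δ + cos φ cos δ sin H₀ = 3.1416×-0.56353×-0.96326 + 0.82610×0.26858×0.00000 = 1.705342 + 0.000000 = 1.705342.
Q̄ = (S₀/π) × [bracket] = (1354/π) × 1.705342 = 735.0 W/m².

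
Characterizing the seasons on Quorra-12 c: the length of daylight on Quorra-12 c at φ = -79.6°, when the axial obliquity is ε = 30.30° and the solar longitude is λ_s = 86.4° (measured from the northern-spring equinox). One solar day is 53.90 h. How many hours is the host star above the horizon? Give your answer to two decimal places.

Solar declination: sin δ = sin ε · sin λ_s = sin 30.30° × sin 86.4° = 0.50353, so δ = +30.234°.
cos H₀ = −tan φ · tan δ = 3.1755 ≥ 1, so the host star never rises (polar night) and H₀ = 0.
Daylight = 2H₀/(2π) × 53.90 h = (0.0000/π) × 53.90 = 0.00 h.

0.00 h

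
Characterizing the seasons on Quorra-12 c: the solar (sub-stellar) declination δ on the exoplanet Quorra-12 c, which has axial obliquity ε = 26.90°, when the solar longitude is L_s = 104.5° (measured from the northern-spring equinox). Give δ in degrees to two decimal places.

sin δ = sin ε · sin L_s = sin 26.90° × sin 104.5° = 0.438024.
δ = arcsin(0.438024) = +25.98°.

δ = +25.98°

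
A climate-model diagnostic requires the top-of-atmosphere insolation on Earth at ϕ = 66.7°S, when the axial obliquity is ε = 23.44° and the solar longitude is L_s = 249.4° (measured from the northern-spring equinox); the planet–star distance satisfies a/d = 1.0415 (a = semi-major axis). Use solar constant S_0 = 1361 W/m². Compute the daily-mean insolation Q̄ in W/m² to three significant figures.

Q̄ ≈ 508 W/m²

Solar declination: sin δ = sin ε · sin L_s = sin 23.44° × sin 249.4° = -0.37235, so δ = -21.861°.
cos h₀ = −tan(-66.7°) tan(-21.861°) = -0.9316, h₀ = 2.7695 rad.
Bracket: h₀ sin ϕ sin δ + cos ϕ cos δ sin h₀ = 2.7695×-0.91845×-0.37235 + 0.39555×0.92809×0.36352 = 0.947127 + 0.133450 = 1.080577.
Inverse-square distance factor (a/d)² = 1.0415² = 1.084722.
Q̄ = (S_0/π) × 1.084722 × [bracket] = (1361/π) × 1.084722 × 1.080577 = 507.8 W/m².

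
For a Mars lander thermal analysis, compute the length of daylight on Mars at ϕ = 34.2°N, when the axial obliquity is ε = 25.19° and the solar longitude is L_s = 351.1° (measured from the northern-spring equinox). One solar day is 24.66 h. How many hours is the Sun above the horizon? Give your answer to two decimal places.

11.98 h

Solar declination: sin δ = sin ε · sin L_s = sin 25.19° × sin 351.1° = -0.06585, so δ = -3.776°.
cos h₀ = −tan ϕ · tan δ = −tan(+34.2°) × tan(-3.776°) = 0.0448, so h₀ = 1.5259 rad = 87.43°.
Daylight = 2h₀/(2π) × 24.66 h = (1.5259/π) × 24.66 = 11.98 h.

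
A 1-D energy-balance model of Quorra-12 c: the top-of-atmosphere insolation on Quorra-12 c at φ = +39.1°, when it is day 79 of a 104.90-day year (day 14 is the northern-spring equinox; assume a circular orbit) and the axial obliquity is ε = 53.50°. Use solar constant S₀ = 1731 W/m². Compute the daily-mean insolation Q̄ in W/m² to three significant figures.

Q̄ ≈ 110 W/m²

Solar longitude: λ_s = 360° × (79 − 14)/104.90 = 223.070°.
sin δ = sin 53.50° × sin 223.070° = -0.54894, so δ = -33.295°.
cos H₀ = −tan(+39.1°) tan(-33.295°) = 0.5337, H₀ = 1.0078 rad.
Bracket: H₀ sin φ sin δ + cos φ cos δ sin H₀ = 1.0078×0.63068×-0.54894 + 0.77605×0.83586×0.84566 = -0.348906 + 0.548554 = 0.199648.
Q̄ = (S₀/π) × [bracket] = (1731/π) × 0.199648 = 110.0 W/m².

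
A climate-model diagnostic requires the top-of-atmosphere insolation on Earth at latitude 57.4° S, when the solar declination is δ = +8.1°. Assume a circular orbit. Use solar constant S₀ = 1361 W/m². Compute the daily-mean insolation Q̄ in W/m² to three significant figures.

cos H₀ = −tan(-57.4°) tan(+8.100°) = 0.2225, H₀ = 1.3464 rad.
Bracket: H₀ sin φ sin δ + cos φ cos δ sin H₀ = 1.3464×-0.84245×0.14090 + 0.53877×0.99002×0.97492 = -0.159819 + 0.520016 = 0.360197.
Q̄ = (S₀/π) × [bracket] = (1361/π) × 0.360197 = 156.0 W/m².

Q̄ ≈ 156 W/m²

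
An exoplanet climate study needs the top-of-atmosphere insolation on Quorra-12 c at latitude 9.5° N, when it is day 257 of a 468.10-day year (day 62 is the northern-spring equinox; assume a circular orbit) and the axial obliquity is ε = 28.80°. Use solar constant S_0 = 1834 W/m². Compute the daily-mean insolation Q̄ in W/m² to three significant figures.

Solar longitude: L_s = 360° × (257 − 62)/468.10 = 149.968°.
sin δ = sin 28.80° × sin 149.968° = 0.24111, so δ = +13.952°.
cos h₀ = −tan(+9.5°) tan(+13.952°) = -0.0416, h₀ = 1.6124 rad.
Bracket: h₀ sin ϕ sin δ + cos ϕ cos δ sin h₀ = 1.6124×0.16505×0.24111 + 0.98629×0.97050×0.99914 = 0.064166 + 0.956371 = 1.020537.
Q̄ = (S_0/π) × [bracket] = (1834/π) × 1.020537 = 595.8 W/m².

Q̄ ≈ 596 W/m²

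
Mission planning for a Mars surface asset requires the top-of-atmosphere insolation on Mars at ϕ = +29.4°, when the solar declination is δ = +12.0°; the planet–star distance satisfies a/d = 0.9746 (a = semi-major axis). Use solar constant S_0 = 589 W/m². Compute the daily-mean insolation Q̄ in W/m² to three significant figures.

Q̄ ≈ 181 W/m²

cos h₀ = −tan(+29.4°) tan(+12.000°) = -0.1198, h₀ = 1.6909 rad.
Bracket: h₀ sin ϕ sin δ + cos ϕ cos δ sin h₀ = 1.6909×0.49090×0.20791 + 0.87121×0.97815×0.99280 = 0.172578 + 0.846038 = 1.018616.
Inverse-square distance factor (a/d)² = 0.9746² = 0.949845.
Q̄ = (S_0/π) × 0.949845 × [bracket] = (589/π) × 0.949845 × 1.018616 = 181.4 W/m².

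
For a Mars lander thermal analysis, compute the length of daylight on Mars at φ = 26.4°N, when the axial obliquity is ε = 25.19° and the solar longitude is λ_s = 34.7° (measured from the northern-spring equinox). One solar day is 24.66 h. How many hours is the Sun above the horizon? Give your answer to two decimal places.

Solar declination: sin δ = sin ε · sin λ_s = sin 25.19° × sin 34.7° = 0.24230, so δ = +14.022°.
cos H₀ = −tan φ · tan δ = −tan(+26.4°) × tan(+14.022°) = -0.1240, so H₀ = 1.6951 rad = 97.12°.
Daylight = 2H₀/(2π) × 24.66 h = (1.6951/π) × 24.66 = 13.31 h.

13.31 h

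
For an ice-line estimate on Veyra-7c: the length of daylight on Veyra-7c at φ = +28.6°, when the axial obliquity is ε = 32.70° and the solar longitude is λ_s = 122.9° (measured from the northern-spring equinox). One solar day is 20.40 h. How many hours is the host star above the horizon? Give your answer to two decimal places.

12.03 h

Solar declination: sin δ = sin ε · sin λ_s = sin 32.70° × sin 122.9° = 0.45360, so δ = +26.975°.
cos H₀ = −tan φ · tan δ = −tan(+28.6°) × tan(+26.975°) = -0.2775, so H₀ = 1.8520 rad = 106.11°.
Daylight = 2H₀/(2π) × 20.40 h = (1.8520/π) × 20.40 = 12.03 h.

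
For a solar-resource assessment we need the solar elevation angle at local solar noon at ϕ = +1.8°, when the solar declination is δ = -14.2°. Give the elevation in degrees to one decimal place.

At local noon the hour angle is zero, so the zenith angle equals |ϕ − δ| = |+1.8° − (-14.200°)| = 16.000°.
Elevation = 90° − 16.000° = 74.0°.

74.0°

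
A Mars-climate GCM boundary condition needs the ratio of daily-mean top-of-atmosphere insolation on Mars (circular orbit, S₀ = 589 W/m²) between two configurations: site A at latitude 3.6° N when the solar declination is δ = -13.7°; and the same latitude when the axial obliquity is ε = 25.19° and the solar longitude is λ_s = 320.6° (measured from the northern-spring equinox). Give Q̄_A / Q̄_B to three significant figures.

Q̄_A / Q̄_B ≈ 1.01

— Configuration A (φ=+3.6°):
cos H₀ = −tan(+3.6°) tan(-13.700°) = 0.0153, H₀ = 1.5555 rad.
Bracket: H₀ sin φ sin δ + cos φ cos δ sin H₀ = 1.5555×0.06279×-0.23684 + 0.99803×0.97155×0.99988 = -0.023132 + 0.969520 = 0.946388.
Q̄ = (S₀/π) × [bracket] = (589/π) × 0.946388 = 177.43 W/m².
— Configuration B (φ=+3.6°):
Solar declination: sin δ = sin ε · sin λ_s = sin 25.19° × sin 320.6° = -0.27015, so δ = -15.673°.
cos H₀ = −tan(+3.6°) tan(-15.673°) = 0.0177, H₀ = 1.5531 rad.
Bracket: H₀ sin φ sin δ + cos φ cos δ sin H₀ = 1.5531×0.06279×-0.27015 + 0.99803×0.96282×0.99984 = -0.026345 + 0.960769 = 0.934424.
Q̄ = (S₀/π) × [bracket] = (589/π) × 0.934424 = 175.19 W/m².
Ratio Q̄_A / Q̄_B = 177.43 / 175.19 = 1.013.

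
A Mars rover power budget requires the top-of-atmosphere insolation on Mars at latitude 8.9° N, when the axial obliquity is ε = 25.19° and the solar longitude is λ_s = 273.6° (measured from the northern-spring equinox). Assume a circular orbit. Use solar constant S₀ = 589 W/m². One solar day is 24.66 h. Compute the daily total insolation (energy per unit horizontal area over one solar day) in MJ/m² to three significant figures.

13.2 MJ/m²

Solar declination: sin δ = sin ε · sin λ_s = sin 25.19° × sin 273.6° = -0.42478, so δ = -25.137°.
cos H₀ = −tan(+8.9°) tan(-25.137°) = 0.0735, H₀ = 1.4973 rad.
Bracket: H₀ sin φ sin δ + cos φ cos δ sin H₀ = 1.4973×0.15471×-0.42478 + 0.98796×0.90530×0.99730 = -0.098399 + 0.891985 = 0.793586.
Q̄ = (S₀/π) × [bracket] = (589/π) × 0.793586 = 148.79 W/m².
Daily total = Q̄ × 24.66 h × 3600 s/h = 148.79 × 24.66 × 3600 / 10⁶ = 13.21 MJ/m².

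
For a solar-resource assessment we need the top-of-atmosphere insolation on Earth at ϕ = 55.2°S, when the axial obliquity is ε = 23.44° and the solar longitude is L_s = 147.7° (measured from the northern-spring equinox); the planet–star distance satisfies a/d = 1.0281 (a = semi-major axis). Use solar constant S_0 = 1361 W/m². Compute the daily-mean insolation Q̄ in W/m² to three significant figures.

Solar declination: sin δ = sin ε · sin L_s = sin 23.44° × sin 147.7° = 0.21256, so δ = +12.272°.
cos h₀ = −tan(-55.2°) tan(+12.272°) = 0.3130, h₀ = 1.2525 rad.
Bracket: h₀ sin ϕ sin δ + cos ϕ cos δ sin h₀ = 1.2525×-0.82115×0.21256 + 0.57071×0.97715×0.94976 = -0.218616 + 0.529652 = 0.311036.
Inverse-square distance factor (a/d)² = 1.0281² = 1.056990.
Q̄ = (S_0/π) × 1.056990 × [bracket] = (1361/π) × 1.056990 × 0.311036 = 142.4 W/m².

Q̄ ≈ 142 W/m²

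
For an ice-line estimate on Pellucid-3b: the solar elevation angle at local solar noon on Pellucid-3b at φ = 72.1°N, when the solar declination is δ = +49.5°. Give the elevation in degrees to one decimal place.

At local noon the hour angle is zero, so the zenith angle equals |φ − δ| = |+72.1° − (+49.500°)| = 22.600°.
Elevation = 90° − 22.600° = 67.4°.

67.4°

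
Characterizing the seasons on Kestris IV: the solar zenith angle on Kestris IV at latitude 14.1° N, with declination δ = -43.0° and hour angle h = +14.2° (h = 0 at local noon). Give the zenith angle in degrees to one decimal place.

cos θ_z = sin φ sin δ + cos φ cos δ cos h = -0.166145 + 0.687646 = 0.521501.
θ_z = arccos(0.521501) = 58.6°.

θ_z = 58.6°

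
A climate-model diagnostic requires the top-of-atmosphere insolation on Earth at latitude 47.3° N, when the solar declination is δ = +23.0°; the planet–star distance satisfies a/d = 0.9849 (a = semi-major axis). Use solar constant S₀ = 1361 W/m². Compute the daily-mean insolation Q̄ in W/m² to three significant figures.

cos H₀ = −tan(+47.3°) tan(+23.000°) = -0.4600, H₀ = 2.0488 rad.
Bracket: H₀ sin φ sin δ + cos φ cos δ sin H₀ = 2.0488×0.73491×0.39073 + 0.67816×0.92050×0.88792 = 0.588316 + 0.554281 = 1.142597.
Inverse-square distance factor (a/d)² = 0.9849² = 0.970028.
Q̄ = (S₀/π) × 0.970028 × [bracket] = (1361/π) × 0.970028 × 1.142597 = 480.2 W/m².

Q̄ ≈ 480 W/m²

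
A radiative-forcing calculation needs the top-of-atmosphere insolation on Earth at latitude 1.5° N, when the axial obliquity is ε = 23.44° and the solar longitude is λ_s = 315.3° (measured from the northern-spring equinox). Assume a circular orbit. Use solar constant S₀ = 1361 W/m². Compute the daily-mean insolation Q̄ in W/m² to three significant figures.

Q̄ ≈ 411 W/m²

Solar declination: sin δ = sin ε · sin λ_s = sin 23.44° × sin 315.3° = -0.27980, so δ = -16.248°.
cos H₀ = −tan(+1.5°) tan(-16.248°) = 0.0076, H₀ = 1.5632 rad.
Bracket: H₀ sin φ sin δ + cos φ cos δ sin H₀ = 1.5632×0.02618×-0.27980 + 0.99966×0.96006×0.99997 = -0.011451 + 0.959705 = 0.948254.
Q̄ = (S₀/π) × [bracket] = (1361/π) × 0.948254 = 410.8 W/m².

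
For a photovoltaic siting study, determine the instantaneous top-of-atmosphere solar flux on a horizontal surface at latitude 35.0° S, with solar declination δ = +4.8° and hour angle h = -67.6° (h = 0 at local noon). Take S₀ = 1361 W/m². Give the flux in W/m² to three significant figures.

cos θ_z = sin φ sin δ + cos φ cos δ cos h = -0.047996 + 0.311060 = 0.263064.
Flux = S₀ · cos θ_z = 1361 × 0.263064 = 358.0 W/m².

358 W/m²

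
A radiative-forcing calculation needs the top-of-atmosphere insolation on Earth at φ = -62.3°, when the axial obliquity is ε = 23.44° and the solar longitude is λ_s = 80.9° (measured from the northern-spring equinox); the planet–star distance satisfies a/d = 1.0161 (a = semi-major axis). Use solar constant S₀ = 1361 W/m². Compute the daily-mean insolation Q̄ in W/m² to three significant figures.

Solar declination: sin δ = sin ε · sin λ_s = sin 23.44° × sin 80.9° = 0.39278, so δ = +23.128°.
cos H₀ = −tan(-62.3°) tan(+23.128°) = 0.8135, H₀ = 0.6206 rad.
Bracket: H₀ sin φ sin δ + cos φ cos δ sin H₀ = 0.6206×-0.88539×0.39278 + 0.46484×0.91963×0.58154 = -0.215822 + 0.248597 = 0.032775.
Inverse-square distance factor (a/d)² = 1.0161² = 1.032459.
Q̄ = (S₀/π) × 1.032459 × [bracket] = (1361/π) × 1.032459 × 0.032775 = 14.66 W/m².

Q̄ ≈ 14.7 W/m²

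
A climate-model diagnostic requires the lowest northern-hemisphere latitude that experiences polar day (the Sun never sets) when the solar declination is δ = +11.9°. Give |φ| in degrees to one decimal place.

|φ| = 78.1°

Polar day requires cos H₀ = −tan φ tan δ ≤ −1, i.e. tan φ tan δ ≥ 1.
The boundary is |tan φ| · |tan δ| = 1, so |φ| = 90° − |δ| = 90° − 11.9° = 78.1° in the northern hemisphere.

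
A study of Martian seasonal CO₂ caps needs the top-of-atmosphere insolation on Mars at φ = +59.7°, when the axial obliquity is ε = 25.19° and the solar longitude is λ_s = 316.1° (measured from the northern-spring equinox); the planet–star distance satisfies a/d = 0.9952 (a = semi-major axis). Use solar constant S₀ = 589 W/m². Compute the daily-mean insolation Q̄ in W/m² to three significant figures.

Q̄ ≈ 28.0 W/m²

Solar declination: sin δ = sin ε · sin λ_s = sin 25.19° × sin 316.1° = -0.29513, so δ = -17.165°.
cos H₀ = −tan(+59.7°) tan(-17.165°) = 0.5286, H₀ = 1.0139 rad.
Bracket: H₀ sin φ sin δ + cos φ cos δ sin H₀ = 1.0139×0.86340×-0.29513 + 0.50453×0.95546×0.84888 = -0.258357 + 0.409210 = 0.150853.
Inverse-square distance factor (a/d)² = 0.9952² = 0.990423.
Q̄ = (S₀/π) × 0.990423 × [bracket] = (589/π) × 0.990423 × 0.150853 = 28.01 W/m².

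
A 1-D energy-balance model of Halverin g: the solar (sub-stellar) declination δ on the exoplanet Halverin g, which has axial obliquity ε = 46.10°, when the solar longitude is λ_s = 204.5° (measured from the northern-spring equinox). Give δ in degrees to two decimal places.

sin δ = sin ε · sin λ_s = sin 46.10° × sin 204.5° = -0.298808.
δ = arcsin(-0.298808) = -17.39°.

δ = -17.39°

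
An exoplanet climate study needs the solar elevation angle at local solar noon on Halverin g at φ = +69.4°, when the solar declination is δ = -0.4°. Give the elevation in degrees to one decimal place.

20.2°

At local noon the hour angle is zero, so the zenith angle equals |φ − δ| = |+69.4° − (-0.400°)| = 69.800°.
Elevation = 90° − 69.800° = 20.2°.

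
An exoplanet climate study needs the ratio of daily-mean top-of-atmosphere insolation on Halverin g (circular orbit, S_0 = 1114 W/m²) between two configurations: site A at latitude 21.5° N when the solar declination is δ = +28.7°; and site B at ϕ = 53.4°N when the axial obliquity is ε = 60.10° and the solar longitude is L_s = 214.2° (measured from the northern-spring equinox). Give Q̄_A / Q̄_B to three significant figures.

— Configuration A (ϕ=+21.5°):
cos h₀ = −tan(+21.5°) tan(+28.700°) = -0.2157, h₀ = 1.7882 rad.
Bracket: h₀ sin ϕ sin δ + cos ϕ cos δ sin h₀ = 1.7882×0.36650×0.48022 + 0.93042×0.87715×0.97647 = 0.314724 + 0.796915 = 1.111639.
Q̄ = (S_0/π) × [bracket] = (1114/π) × 1.111639 = 394.18 W/m².
— Configuration B (ϕ=+53.4°):
Solar declination: sin δ = sin ε · sin L_s = sin 60.10° × sin 214.2° = -0.48727, so δ = -29.161°.
cos h₀ = −tan(+53.4°) tan(-29.161°) = 0.7513, h₀ = 0.7207 rad.
Bracket: h₀ sin ϕ sin δ + cos ϕ cos δ sin h₀ = 0.7207×0.80282×-0.48727 + 0.59622×0.87325×0.65992 = -0.281931 + 0.343587 = 0.061656.
Q̄ = (S_0/π) × [bracket] = (1114/π) × 0.061656 = 21.863 W/m².
Ratio Q̄_A / Q̄_B = 394.18 / 21.863 = 18.03.

Q̄_A / Q̄_B ≈ 18.0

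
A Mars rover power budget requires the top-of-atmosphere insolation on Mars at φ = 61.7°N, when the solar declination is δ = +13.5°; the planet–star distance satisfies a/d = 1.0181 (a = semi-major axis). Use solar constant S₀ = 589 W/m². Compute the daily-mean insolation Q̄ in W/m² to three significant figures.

Q̄ ≈ 161 W/m²

cos H₀ = −tan(+61.7°) tan(+13.500°) = -0.4459, H₀ = 2.0329 rad.
Bracket: H₀ sin φ sin δ + cos φ cos δ sin H₀ = 2.0329×0.88048×0.23345 + 0.47409×0.97237×0.89510 = 0.417859 + 0.412633 = 0.830492.
Inverse-square distance factor (a/d)² = 1.0181² = 1.036528.
Q̄ = (S₀/π) × 1.036528 × [bracket] = (589/π) × 1.036528 × 0.830492 = 161.4 W/m².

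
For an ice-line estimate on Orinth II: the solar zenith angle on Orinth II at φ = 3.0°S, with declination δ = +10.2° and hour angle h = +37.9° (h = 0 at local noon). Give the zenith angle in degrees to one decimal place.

cos θ_z = sin φ sin δ + cos φ cos δ cos h = -0.009268 + 0.775549 = 0.766281.
θ_z = arccos(0.766281) = 40.0°.

θ_z = 40.0°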